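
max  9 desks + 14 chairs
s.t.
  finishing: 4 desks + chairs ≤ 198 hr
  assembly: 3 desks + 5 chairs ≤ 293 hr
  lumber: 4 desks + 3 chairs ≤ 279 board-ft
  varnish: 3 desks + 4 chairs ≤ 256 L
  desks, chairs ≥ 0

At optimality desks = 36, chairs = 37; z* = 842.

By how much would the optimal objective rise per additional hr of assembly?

2

Binding: assembly and varnish. Non-binding: finishing (17 unused), lumber (24 unused).
By complementary slackness, y = 0 for the non-binding constraints.
Dual feasibility on the basic columns requires 3·y_assembly + 3·y_varnish = 9, 5·y_assembly + 4·y_varnish = 14.
→ y_assembly = 2 and y_varnish = 1.
Shadow price of assembly = 2.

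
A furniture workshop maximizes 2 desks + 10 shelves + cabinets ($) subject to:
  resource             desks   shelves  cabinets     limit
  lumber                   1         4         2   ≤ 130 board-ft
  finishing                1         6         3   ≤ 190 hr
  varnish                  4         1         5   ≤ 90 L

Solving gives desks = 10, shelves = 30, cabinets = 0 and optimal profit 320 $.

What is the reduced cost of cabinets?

-4

At the optimum: lumber uses 130 of 130 (binding); finishing uses 190 of 190 (binding); varnish uses 70 of 90 (slack = 20).
Since varnish is not tight, its dual is 0.
From A_Bᵀ y = c: 1·y_lumber + 1·y_finishing = 2; 4·y_lumber + 6·y_finishing = 10.
→ y_lumber = 1 and y_finishing = 1.
Reduced cost of cabinets: c₃ − yᵀa₃ = 1 − (1·2 + 1·3) = 1 − 5 = -4.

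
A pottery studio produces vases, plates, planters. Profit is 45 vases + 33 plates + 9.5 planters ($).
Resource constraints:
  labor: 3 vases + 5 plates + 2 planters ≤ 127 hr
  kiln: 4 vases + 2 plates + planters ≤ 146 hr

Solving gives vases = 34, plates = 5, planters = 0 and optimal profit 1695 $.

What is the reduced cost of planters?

Check each constraint at x*: labor 127/127 (tight); kiln 146/146 (tight).
From A_Bᵀ y = c: 3·y_labor + 4·y_kiln = 45; 5·y_labor + 2·y_kiln = 33.
This yields shadow prices y_labor = 3, y_kiln = 9.
Reduced cost of planters: c₃ − yᵀa₃ = 9.5 − (3·2 + 9·1) = 9.5 − 15 = -5.5.

-5.5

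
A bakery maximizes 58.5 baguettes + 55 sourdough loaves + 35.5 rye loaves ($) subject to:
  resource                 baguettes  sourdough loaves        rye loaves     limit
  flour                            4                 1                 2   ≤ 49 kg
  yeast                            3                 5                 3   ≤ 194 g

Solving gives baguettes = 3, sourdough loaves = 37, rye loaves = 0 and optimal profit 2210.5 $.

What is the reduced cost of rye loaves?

At the optimum: flour uses 49 of 49 (binding); yeast uses 194 of 194 (binding).
Dual feasibility on the basic columns requires 4·y_flour + 3·y_yeast = 58.5, 1·y_flour + 5·y_yeast = 55.
Solving: y_flour = 7.5, y_yeast = 9.5.
Reduced cost of rye loaves: c₃ − yᵀa₃ = 35.5 − (7.5·2 + 9.5·3) = 35.5 − 43.5 = -8.

-8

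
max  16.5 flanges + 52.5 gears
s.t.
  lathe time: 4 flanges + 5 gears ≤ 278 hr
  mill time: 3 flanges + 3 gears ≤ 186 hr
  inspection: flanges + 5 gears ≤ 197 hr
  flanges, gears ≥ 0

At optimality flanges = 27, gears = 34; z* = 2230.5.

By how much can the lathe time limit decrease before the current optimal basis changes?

Binding constraints: lathe time, inspection. The basis is B = [[4,5],[1,5]] with det 15.
Per unit decrease in lathe time, x* moves by d = (-0.3333, 0.0667).
The basis stays optimal until flanges reaches 0; allowable decrease = 81 hr.

81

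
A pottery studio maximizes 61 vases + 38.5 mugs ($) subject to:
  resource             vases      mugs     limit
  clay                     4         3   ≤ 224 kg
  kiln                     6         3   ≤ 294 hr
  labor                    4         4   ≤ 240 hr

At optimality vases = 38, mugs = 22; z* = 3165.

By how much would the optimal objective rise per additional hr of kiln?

7.5

Binding: kiln and labor. Non-binding: clay (6 unused).
Slack constraints have shadow price 0 (complementary slackness).
The binding rows give the dual system: 6·y_kiln + 4·y_labor = 61 and 3·y_kiln + 4·y_labor = 38.5.
This yields shadow prices y_kiln = 7.5, y_labor = 4.
Shadow price of kiln = 7.5.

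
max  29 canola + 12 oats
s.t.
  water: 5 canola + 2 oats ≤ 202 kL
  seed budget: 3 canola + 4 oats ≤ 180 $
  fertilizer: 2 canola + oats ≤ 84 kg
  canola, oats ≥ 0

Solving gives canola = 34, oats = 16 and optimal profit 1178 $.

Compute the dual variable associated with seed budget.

0

At the optimum: water uses 202 of 202 (binding); seed budget uses 166 of 180 (slack = 14); fertilizer uses 84 of 84 (binding).
Slack constraints have shadow price 0 (complementary slackness).
From A_Bᵀ y = c: 5·y_water + 2·y_fertilizer = 29; 2·y_water + 1·y_fertilizer = 12.
→ y_water = 5 and y_fertilizer = 2.
Shadow price of seed budget = 0.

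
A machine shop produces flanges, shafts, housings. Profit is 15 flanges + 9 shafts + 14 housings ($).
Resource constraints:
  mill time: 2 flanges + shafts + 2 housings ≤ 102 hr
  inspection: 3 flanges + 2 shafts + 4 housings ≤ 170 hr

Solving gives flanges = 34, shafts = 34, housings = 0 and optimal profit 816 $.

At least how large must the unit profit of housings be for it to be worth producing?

Check each constraint at x*: mill time 102/102 (tight); inspection 170/170 (tight).
The binding rows give the dual system: 2·y_mill time + 3·y_inspection = 15 and 1·y_mill time + 2·y_inspection = 9.
→ y_mill time = 3 and y_inspection = 3.
housings enters the basis when its profit ≥ yᵀa₃ = 3·2 + 3·4 = 18.

18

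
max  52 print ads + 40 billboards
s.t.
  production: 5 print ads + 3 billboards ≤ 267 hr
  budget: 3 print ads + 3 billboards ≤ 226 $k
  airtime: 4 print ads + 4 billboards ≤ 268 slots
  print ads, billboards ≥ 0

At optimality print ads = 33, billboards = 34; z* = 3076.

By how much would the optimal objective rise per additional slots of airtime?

5.5

Check each constraint at x*: production 267/267 (tight); budget 201/226 (slack 25); airtime 268/268 (tight).
By complementary slackness, y = 0 for the non-binding constraint.
From A_Bᵀ y = c: 5·y_production + 4·y_airtime = 52; 3·y_production + 4·y_airtime = 40.
Solving: y_production = 6, y_airtime = 5.5.
Shadow price of airtime = 5.5.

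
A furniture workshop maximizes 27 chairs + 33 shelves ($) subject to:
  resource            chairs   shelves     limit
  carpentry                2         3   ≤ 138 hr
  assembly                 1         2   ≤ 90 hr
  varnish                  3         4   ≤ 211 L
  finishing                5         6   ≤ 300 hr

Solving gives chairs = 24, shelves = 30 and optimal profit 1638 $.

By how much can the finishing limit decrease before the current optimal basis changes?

18

Binding constraints: carpentry, finishing. The basis is B = [[2,3],[5,6]] with det -3.
Per unit decrease in finishing, x* moves by d = (-1, 0.6667).
The basis stays optimal until assembly becomes binding; allowable decrease = 18 hr.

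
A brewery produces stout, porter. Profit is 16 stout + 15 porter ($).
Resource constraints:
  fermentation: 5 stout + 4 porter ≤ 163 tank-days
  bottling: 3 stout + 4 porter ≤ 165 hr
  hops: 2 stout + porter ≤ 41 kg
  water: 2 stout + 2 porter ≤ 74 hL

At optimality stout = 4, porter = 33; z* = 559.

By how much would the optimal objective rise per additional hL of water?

Binding: hops and water. Non-binding: fermentation (11 unused), bottling (21 unused).
By complementary slackness, y = 0 for the non-binding constraints.
The binding rows give the dual system: 2·y_hops + 2·y_water = 16 and 1·y_hops + 2·y_water = 15.
→ y_hops = 1 and y_water = 7.
Shadow price of water = 7.

7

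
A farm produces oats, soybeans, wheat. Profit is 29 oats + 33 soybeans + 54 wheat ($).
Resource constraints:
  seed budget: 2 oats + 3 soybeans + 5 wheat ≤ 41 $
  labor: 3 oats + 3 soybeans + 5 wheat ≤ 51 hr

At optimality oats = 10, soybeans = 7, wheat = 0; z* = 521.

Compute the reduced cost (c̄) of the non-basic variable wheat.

Both seed budget and labor are binding at x*.
From A_Bᵀ y = c: 2·y_seed budget + 3·y_labor = 29; 3·y_seed budget + 3·y_labor = 33.
→ y_seed budget = 4 and y_labor = 7.
Reduced cost of wheat: c₃ − yᵀa₃ = 54 − (4·5 + 7·5) = 54 − 55 = -1.

-1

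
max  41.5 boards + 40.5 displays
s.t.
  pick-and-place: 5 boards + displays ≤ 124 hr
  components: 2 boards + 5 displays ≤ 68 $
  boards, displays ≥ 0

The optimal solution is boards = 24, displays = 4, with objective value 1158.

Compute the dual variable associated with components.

At the optimum: pick-and-place uses 124 of 124 (binding); components uses 68 of 68 (binding).
The binding rows give the dual system: 5·y_pick-and-place + 2·y_components = 41.5 and 1·y_pick-and-place + 5·y_components = 40.5.
Solving: y_pick-and-place = 5.5, y_components = 7.
Shadow price of components = 7.

7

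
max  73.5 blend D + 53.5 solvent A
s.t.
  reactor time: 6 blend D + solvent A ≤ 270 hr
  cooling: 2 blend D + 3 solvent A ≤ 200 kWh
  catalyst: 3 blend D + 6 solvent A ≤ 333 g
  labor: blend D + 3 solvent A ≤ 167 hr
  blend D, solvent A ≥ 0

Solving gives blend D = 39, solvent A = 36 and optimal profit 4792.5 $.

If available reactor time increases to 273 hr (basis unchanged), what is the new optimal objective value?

Check each constraint at x*: reactor time 270/270 (tight); cooling 186/200 (slack 14); catalyst 333/333 (tight); labor 147/167 (slack 20).
Since cooling, labor are not tight, their duals are 0.
From A_Bᵀ y = c: 6·y_reactor time + 3·y_catalyst = 73.5; 1·y_reactor time + 6·y_catalyst = 53.5.
Solving: y_reactor time = 8.5, y_catalyst = 7.5.
Δz = y_reactor time·Δb = 8.5 × (3) = 25.5, so new z* = 4792.5 + 25.5 = 4818.

4818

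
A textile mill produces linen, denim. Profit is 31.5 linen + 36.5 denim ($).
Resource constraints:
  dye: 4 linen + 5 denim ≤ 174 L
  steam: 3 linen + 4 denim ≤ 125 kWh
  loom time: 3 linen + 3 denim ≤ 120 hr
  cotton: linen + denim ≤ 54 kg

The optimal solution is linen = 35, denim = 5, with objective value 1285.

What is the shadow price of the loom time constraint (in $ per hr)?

5.5

Check each constraint at x*: dye 165/174 (slack 9); steam 125/125 (tight); loom time 120/120 (tight); cotton 40/54 (slack 14).
Slack constraints have shadow price 0 (complementary slackness).
From A_Bᵀ y = c: 3·y_steam + 3·y_loom time = 31.5; 4·y_steam + 3·y_loom time = 36.5.
This yields shadow prices y_steam = 5, y_loom time = 5.5.
Shadow price of loom time = 5.5.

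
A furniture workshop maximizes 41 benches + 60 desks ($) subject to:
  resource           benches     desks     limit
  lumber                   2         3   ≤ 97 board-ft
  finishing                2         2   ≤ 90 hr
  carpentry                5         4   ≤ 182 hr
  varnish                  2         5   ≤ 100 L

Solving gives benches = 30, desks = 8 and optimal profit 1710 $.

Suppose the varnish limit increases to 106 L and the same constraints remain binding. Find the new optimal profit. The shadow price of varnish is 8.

Δb = 6, so new z* = 1710 + (8)·(6) = 1710 + 48 = 1758.

1758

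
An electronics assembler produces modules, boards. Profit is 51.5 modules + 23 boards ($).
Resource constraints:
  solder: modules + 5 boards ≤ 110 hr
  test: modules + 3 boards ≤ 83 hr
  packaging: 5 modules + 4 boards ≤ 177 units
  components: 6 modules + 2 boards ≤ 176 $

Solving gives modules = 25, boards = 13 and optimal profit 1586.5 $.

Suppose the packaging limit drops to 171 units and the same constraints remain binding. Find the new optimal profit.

Check each constraint at x*: solder 90/110 (slack 20); test 64/83 (slack 19); packaging 177/177 (tight); components 176/176 (tight).
Since solder, test are not tight, their duals are 0.
Dual feasibility on the basic columns requires 5·y_packaging + 6·y_components = 51.5, 4·y_packaging + 2·y_components = 23.
→ y_packaging = 2.5 and y_components = 6.5.
Δz = y_packaging·Δb = 2.5 × (-6) = -15, so new z* = 1586.5 − 15 = 1571.5.

1571.5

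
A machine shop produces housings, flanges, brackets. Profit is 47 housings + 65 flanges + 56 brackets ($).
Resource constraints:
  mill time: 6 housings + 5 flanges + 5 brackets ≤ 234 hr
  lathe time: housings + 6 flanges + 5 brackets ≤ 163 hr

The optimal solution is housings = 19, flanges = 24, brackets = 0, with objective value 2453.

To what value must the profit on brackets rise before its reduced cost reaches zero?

60

Check each constraint at x*: mill time 234/234 (tight); lathe time 163/163 (tight).
The binding rows give the dual system: 6·y_mill time + 1·y_lathe time = 47 and 5·y_mill time + 6·y_lathe time = 65.
→ y_mill time = 7 and y_lathe time = 5.
brackets enters the basis when its profit ≥ yᵀa₃ = 7·5 + 5·5 = 60.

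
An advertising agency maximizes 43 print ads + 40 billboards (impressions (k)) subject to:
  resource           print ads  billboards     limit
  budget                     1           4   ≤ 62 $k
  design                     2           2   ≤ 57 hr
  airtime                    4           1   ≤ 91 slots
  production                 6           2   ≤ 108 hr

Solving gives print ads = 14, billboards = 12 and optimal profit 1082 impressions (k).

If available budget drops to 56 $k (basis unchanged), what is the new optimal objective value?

1040

Check each constraint at x*: budget 62/62 (tight); design 52/57 (slack 5); airtime 68/91 (slack 23); production 108/108 (tight).
Since design, airtime are not tight, their duals are 0.
Dual feasibility on the basic columns requires 1·y_budget + 6·y_production = 43, 4·y_budget + 2·y_production = 40.
→ y_budget = 7 and y_production = 6.
Δz = y_budget·Δb = 7 × (-6) = -42, so new z* = 1082 − 42 = 1040.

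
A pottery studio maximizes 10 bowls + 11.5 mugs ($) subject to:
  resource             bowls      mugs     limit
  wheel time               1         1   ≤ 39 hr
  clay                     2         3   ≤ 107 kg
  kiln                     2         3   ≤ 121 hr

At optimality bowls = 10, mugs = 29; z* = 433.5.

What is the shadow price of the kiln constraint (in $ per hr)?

0

Binding: wheel time and clay. Non-binding: kiln (14 unused).
By complementary slackness, y = 0 for the non-binding constraint.
Dual feasibility on the basic columns requires 1·y_wheel time + 2·y_clay = 10, 1·y_wheel time + 3·y_clay = 11.5.
→ y_wheel time = 7 and y_clay = 1.5.
Shadow price of kiln = 0.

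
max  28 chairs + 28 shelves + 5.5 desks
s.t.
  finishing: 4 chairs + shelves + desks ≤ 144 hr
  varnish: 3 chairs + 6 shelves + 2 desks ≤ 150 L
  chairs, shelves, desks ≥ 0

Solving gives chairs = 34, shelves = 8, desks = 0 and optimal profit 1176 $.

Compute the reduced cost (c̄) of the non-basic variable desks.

Check each constraint at x*: finishing 144/144 (tight); varnish 150/150 (tight).
From A_Bᵀ y = c: 4·y_finishing + 3·y_varnish = 28; 1·y_finishing + 6·y_varnish = 28.
→ y_finishing = 4 and y_varnish = 4.
Reduced cost of desks: c₃ − yᵀa₃ = 5.5 − (4·1 + 4·2) = 5.5 − 12 = -6.5.

-6.5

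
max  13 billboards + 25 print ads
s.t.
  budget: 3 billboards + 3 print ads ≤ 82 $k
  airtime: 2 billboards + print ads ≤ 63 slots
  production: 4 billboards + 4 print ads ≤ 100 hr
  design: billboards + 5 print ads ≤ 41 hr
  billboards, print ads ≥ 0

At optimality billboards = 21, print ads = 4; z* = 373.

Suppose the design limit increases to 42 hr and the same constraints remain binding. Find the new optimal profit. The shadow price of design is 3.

376

Δb = 1, so new z* = 373 + (3)·(1) = 373 + 3 = 376.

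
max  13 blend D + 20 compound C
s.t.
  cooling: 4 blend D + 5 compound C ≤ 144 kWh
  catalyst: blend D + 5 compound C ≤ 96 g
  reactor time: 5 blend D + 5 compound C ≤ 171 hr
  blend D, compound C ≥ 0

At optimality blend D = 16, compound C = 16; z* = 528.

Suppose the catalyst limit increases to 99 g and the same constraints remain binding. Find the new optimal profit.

531

At the optimum: cooling uses 144 of 144 (binding); catalyst uses 96 of 96 (binding); reactor time uses 160 of 171 (slack = 11).
Since reactor time is not tight, its dual is 0.
From A_Bᵀ y = c: 4·y_cooling + 1·y_catalyst = 13; 5·y_cooling + 5·y_catalyst = 20.
Solving: y_cooling = 3, y_catalyst = 1.
Δz = y_catalyst·Δb = 1 × (3) = 3, so new z* = 528 + 3 = 531.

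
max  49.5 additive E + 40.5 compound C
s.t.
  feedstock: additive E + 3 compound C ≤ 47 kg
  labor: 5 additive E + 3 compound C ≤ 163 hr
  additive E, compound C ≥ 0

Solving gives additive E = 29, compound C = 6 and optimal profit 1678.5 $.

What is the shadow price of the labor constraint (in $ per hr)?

9

Check each constraint at x*: feedstock 47/47 (tight); labor 163/163 (tight).
From A_Bᵀ y = c: 1·y_feedstock + 5·y_labor = 49.5; 3·y_feedstock + 3·y_labor = 40.5.
This yields shadow prices y_feedstock = 4.5, y_labor = 9.
Shadow price of labor = 9.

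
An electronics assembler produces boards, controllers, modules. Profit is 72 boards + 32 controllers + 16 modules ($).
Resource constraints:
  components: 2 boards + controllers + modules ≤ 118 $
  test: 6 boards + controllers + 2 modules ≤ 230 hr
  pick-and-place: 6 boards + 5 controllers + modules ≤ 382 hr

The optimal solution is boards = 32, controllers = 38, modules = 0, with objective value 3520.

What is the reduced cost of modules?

-3

Binding: test and pick-and-place. Non-binding: components (16 unused).
Slack constraints have shadow price 0 (complementary slackness).
From A_Bᵀ y = c: 6·y_test + 6·y_pick-and-place = 72; 1·y_test + 5·y_pick-and-place = 32.
→ y_test = 7 and y_pick-and-place = 5.
Reduced cost of modules: c₃ − yᵀa₃ = 16 − (7·2 + 5·1) = 16 − 19 = -3.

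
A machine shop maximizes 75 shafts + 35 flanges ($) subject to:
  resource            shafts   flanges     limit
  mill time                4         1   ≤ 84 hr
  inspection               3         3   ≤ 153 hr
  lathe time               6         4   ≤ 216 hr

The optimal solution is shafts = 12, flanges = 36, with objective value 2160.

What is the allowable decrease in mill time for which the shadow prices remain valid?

Binding constraints: mill time, lathe time. The basis is B = [[4,1],[6,4]] with det 10.
Per unit decrease in mill time, x* moves by d = (-0.4, 0.6).
The basis stays optimal until inspection becomes binding; allowable decrease = 15 hr.

15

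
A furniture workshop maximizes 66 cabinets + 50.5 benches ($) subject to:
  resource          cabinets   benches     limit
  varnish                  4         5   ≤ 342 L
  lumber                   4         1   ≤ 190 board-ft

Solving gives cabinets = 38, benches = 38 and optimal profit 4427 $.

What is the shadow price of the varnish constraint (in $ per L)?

8.5

Check each constraint at x*: varnish 342/342 (tight); lumber 190/190 (tight).
Dual feasibility on the basic columns requires 4·y_varnish + 4·y_lumber = 66, 5·y_varnish + 1·y_lumber = 50.5.
This yields shadow prices y_varnish = 8.5, y_lumber = 8.
Shadow price of varnish = 8.5.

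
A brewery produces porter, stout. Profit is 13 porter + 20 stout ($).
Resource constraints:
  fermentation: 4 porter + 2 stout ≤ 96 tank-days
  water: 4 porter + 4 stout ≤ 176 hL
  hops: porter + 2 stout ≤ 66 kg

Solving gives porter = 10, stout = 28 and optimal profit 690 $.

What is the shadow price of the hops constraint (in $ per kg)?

9

At the optimum: fermentation uses 96 of 96 (binding); water uses 152 of 176 (slack = 24); hops uses 66 of 66 (binding).
By complementary slackness, y = 0 for the non-binding constraint.
From A_Bᵀ y = c: 4·y_fermentation + 1·y_hops = 13; 2·y_fermentation + 2·y_hops = 20.
This yields shadow prices y_fermentation = 1, y_hops = 9.
Shadow price of hops = 9.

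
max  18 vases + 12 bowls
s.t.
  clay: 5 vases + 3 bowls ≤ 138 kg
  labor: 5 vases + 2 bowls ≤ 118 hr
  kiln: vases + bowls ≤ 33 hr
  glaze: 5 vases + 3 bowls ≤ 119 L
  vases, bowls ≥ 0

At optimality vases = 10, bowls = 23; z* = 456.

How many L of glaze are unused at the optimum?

glaze used = 5·10 + 3·23 = 119; slack = 119 − 119 = 0.

0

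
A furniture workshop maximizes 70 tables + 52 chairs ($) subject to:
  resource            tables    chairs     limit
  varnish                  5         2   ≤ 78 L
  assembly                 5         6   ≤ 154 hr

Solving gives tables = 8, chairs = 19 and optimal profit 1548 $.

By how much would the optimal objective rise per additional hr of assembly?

At the optimum: varnish uses 78 of 78 (binding); assembly uses 154 of 154 (binding).
From A_Bᵀ y = c: 5·y_varnish + 5·y_assembly = 70; 2·y_varnish + 6·y_assembly = 52.
Solving: y_varnish = 8, y_assembly = 6.
Shadow price of assembly = 6.

6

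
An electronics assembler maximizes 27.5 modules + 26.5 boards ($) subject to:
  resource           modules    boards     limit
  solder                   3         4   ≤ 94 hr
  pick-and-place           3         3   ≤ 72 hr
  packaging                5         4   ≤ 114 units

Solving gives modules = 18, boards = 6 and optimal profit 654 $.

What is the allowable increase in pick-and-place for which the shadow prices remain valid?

6

Binding constraints: pick-and-place, packaging. The basis is B = [[3,3],[5,4]] with det -3.
Per unit increase in pick-and-place, x* moves by d = (-1.3333, 1.6667).
The basis stays optimal until solder becomes binding; allowable increase = 6 hr.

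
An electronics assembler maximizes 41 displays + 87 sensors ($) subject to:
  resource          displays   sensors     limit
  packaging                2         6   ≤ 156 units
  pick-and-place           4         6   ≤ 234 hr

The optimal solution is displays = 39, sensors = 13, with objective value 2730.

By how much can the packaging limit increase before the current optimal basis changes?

78

Binding constraints: packaging, pick-and-place. The basis is B = [[2,6],[4,6]] with det -12.
Per unit increase in packaging, x* moves by d = (-0.5, 0.3333).
The basis stays optimal until displays reaches 0; allowable increase = 78 units.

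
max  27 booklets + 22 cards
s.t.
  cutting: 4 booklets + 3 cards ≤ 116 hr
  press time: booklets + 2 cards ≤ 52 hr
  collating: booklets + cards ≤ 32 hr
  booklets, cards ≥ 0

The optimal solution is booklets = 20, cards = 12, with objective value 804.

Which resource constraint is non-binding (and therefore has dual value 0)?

cutting: 116/116 (binding)
press time: 44/52 (slack 8)
collating: 32/32 (binding)
By complementary slackness, a constraint with positive slack has shadow price 0 → press time.

press time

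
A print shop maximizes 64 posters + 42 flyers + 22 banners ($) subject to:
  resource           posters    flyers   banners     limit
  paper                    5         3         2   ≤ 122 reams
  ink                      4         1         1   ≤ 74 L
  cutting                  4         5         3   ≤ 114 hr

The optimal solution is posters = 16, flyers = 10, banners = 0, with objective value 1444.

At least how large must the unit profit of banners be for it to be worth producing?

29

Check each constraint at x*: paper 110/122 (slack 12); ink 74/74 (tight); cutting 114/114 (tight).
Since paper is not tight, its dual is 0.
The binding rows give the dual system: 4·y_ink + 4·y_cutting = 64 and 1·y_ink + 5·y_cutting = 42.
Solving: y_ink = 9.5, y_cutting = 6.5.
banners enters the basis when its profit ≥ yᵀa₃ = 9.5·1 + 6.5·3 = 29.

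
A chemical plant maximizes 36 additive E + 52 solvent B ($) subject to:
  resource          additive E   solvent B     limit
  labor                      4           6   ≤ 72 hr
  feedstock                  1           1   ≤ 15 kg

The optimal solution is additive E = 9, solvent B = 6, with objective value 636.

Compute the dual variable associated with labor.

Both labor and feedstock are binding at x*.
Dual feasibility on the basic columns requires 4·y_labor + 1·y_feedstock = 36, 6·y_labor + 1·y_feedstock = 52.
This yields shadow prices y_labor = 8, y_feedstock = 4.
Shadow price of labor = 8.

8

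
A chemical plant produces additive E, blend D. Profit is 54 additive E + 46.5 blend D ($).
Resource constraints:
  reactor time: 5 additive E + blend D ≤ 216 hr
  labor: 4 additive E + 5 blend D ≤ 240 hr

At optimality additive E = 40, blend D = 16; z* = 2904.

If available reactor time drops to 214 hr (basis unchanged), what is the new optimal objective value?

2896

Both reactor time and labor are binding at x*.
The binding rows give the dual system: 5·y_reactor time + 4·y_labor = 54 and 1·y_reactor time + 5·y_labor = 46.5.
Solving: y_reactor time = 4, y_labor = 8.5.
Δz = y_reactor time·Δb = 4 × (-2) = -8, so new z* = 2904 − 8 = 2896.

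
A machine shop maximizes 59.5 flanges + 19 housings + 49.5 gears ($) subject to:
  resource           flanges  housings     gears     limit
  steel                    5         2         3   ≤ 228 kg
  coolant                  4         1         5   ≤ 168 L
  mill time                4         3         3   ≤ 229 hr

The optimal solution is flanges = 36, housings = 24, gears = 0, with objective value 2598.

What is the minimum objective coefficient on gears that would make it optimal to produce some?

Binding: steel and coolant. Non-binding: mill time (13 unused).
By complementary slackness, y = 0 for the non-binding constraint.
From A_Bᵀ y = c: 5·y_steel + 4·y_coolant = 59.5; 2·y_steel + 1·y_coolant = 19.
Solving: y_steel = 5.5, y_coolant = 8.
gears enters the basis when its profit ≥ yᵀa₃ = 5.5·3 + 8·5 = 56.5.

56.5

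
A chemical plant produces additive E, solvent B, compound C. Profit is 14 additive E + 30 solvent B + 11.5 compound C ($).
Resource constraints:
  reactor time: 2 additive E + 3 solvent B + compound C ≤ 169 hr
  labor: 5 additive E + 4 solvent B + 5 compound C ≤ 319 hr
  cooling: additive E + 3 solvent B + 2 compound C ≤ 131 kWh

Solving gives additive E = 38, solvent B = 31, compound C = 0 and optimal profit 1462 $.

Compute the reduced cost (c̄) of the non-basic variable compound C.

Check each constraint at x*: reactor time 169/169 (tight); labor 314/319 (slack 5); cooling 131/131 (tight).
By complementary slackness, y = 0 for the non-binding constraint.
The binding rows give the dual system: 2·y_reactor time + 1·y_cooling = 14 and 3·y_reactor time + 3·y_cooling = 30.
Solving: y_reactor time = 4, y_cooling = 6.
Reduced cost of compound C: c₃ − yᵀa₃ = 11.5 − (4·1 + 6·2) = 11.5 − 16 = -4.5.

-4.5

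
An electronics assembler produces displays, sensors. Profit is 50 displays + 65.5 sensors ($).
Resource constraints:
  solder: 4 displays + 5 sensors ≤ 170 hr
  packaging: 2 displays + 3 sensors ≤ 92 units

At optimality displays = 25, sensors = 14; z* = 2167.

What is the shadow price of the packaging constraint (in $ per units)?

At the optimum: solder uses 170 of 170 (binding); packaging uses 92 of 92 (binding).
Dual feasibility on the basic columns requires 4·y_solder + 2·y_packaging = 50, 5·y_solder + 3·y_packaging = 65.5.
Solving: y_solder = 9.5, y_packaging = 6.
Shadow price of packaging = 6.

6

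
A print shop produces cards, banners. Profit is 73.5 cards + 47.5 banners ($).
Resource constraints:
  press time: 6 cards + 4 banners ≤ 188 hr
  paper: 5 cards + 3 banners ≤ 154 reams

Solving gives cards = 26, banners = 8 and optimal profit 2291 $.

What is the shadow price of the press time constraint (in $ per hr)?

8.5

At the optimum: press time uses 188 of 188 (binding); paper uses 154 of 154 (binding).
Dual feasibility on the basic columns requires 6·y_press time + 5·y_paper = 73.5, 4·y_press time + 3·y_paper = 47.5.
→ y_press time = 8.5 and y_paper = 4.5.
Shadow price of press time = 8.5.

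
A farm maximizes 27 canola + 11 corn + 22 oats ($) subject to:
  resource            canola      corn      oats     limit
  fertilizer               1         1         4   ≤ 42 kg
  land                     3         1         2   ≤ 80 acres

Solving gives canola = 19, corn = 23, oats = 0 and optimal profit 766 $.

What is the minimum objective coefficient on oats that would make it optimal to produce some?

At the optimum: fertilizer uses 42 of 42 (binding); land uses 80 of 80 (binding).
Dual feasibility on the basic columns requires 1·y_fertilizer + 3·y_land = 27, 1·y_fertilizer + 1·y_land = 11.
This yields shadow prices y_fertilizer = 3, y_land = 8.
oats enters the basis when its profit ≥ yᵀa₃ = 3·4 + 8·2 = 28.

28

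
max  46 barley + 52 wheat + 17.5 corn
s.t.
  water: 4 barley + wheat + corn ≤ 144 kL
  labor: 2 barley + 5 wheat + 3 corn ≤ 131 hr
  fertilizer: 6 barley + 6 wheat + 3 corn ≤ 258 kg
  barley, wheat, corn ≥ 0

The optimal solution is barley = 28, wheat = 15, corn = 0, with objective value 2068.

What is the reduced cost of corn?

At the optimum: water uses 127 of 144 (slack = 17); labor uses 131 of 131 (binding); fertilizer uses 258 of 258 (binding).
Slack constraints have shadow price 0 (complementary slackness).
Dual feasibility on the basic columns requires 2·y_labor + 6·y_fertilizer = 46, 5·y_labor + 6·y_fertilizer = 52.
→ y_labor = 2 and y_fertilizer = 7.
Reduced cost of corn: c₃ − yᵀa₃ = 17.5 − (2·3 + 7·3) = 17.5 − 27 = -9.5.

-9.5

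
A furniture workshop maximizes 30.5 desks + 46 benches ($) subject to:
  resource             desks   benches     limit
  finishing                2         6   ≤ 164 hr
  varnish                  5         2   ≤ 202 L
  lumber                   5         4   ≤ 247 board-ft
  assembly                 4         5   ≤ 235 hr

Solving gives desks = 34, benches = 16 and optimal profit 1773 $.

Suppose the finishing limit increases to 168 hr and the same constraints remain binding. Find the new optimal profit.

At the optimum: finishing uses 164 of 164 (binding); varnish uses 202 of 202 (binding); lumber uses 234 of 247 (slack = 13); assembly uses 216 of 235 (slack = 19).
Since lumber, assembly are not tight, their duals are 0.
Dual feasibility on the basic columns requires 2·y_finishing + 5·y_varnish = 30.5, 6·y_finishing + 2·y_varnish = 46.
This yields shadow prices y_finishing = 6.5, y_varnish = 3.5.
Δz = y_finishing·Δb = 6.5 × (4) = 26, so new z* = 1773 + 26 = 1799.

1799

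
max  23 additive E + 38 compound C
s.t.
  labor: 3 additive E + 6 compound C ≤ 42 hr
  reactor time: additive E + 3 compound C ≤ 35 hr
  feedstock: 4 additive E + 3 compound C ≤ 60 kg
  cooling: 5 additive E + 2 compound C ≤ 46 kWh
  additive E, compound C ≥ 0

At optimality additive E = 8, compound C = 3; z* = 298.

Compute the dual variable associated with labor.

At the optimum: labor uses 42 of 42 (binding); reactor time uses 17 of 35 (slack = 18); feedstock uses 41 of 60 (slack = 19); cooling uses 46 of 46 (binding).
By complementary slackness, y = 0 for the non-binding constraints.
Dual feasibility on the basic columns requires 3·y_labor + 5·y_cooling = 23, 6·y_labor + 2·y_cooling = 38.
→ y_labor = 6 and y_cooling = 1.
Shadow price of labor = 6.

6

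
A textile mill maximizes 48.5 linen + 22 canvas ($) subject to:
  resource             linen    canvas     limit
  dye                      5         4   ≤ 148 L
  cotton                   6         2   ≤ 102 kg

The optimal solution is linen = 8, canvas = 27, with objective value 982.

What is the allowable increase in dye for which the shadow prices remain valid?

56

Binding constraints: dye, cotton. The basis is B = [[5,4],[6,2]] with det -14.
Per unit increase in dye, x* moves by d = (-0.1429, 0.4286).
The basis stays optimal until linen reaches 0; allowable increase = 56 L.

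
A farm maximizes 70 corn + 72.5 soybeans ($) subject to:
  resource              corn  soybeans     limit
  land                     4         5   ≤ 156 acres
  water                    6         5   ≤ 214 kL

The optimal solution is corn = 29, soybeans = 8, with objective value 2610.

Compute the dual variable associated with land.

Both land and water are binding at x*.
From A_Bᵀ y = c: 4·y_land + 6·y_water = 70; 5·y_land + 5·y_water = 72.5.
This yields shadow prices y_land = 8.5, y_water = 6.
Shadow price of land = 8.5.

8.5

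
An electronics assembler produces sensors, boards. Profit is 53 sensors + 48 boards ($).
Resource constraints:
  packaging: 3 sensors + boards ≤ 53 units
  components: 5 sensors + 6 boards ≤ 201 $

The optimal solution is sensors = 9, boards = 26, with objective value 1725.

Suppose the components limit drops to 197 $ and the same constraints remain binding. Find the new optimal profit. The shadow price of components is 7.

Δb = -4, so new z* = 1725 + (7)·(-4) = 1725 − 28 = 1697.

1697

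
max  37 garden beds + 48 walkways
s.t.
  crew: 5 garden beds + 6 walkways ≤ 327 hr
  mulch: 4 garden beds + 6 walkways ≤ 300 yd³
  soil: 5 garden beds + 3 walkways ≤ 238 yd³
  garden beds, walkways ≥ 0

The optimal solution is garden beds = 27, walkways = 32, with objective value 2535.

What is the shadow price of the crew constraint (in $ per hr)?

5

At the optimum: crew uses 327 of 327 (binding); mulch uses 300 of 300 (binding); soil uses 231 of 238 (slack = 7).
By complementary slackness, y = 0 for the non-binding constraint.
The binding rows give the dual system: 5·y_crew + 4·y_mulch = 37 and 6·y_crew + 6·y_mulch = 48.
This yields shadow prices y_crew = 5, y_mulch = 3.
Shadow price of crew = 5.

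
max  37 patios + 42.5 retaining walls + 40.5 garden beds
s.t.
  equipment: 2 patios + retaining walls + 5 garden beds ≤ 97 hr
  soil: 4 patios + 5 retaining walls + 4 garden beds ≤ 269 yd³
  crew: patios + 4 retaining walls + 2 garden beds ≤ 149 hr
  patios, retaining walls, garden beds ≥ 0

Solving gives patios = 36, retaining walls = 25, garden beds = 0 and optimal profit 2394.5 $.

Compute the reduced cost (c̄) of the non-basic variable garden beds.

-4

Binding: equipment and soil. Non-binding: crew (13 unused).
Since crew is not tight, its dual is 0.
The binding rows give the dual system: 2·y_equipment + 4·y_soil = 37 and 1·y_equipment + 5·y_soil = 42.5.
Solving: y_equipment = 2.5, y_soil = 8.
Reduced cost of garden beds: c₃ − yᵀa₃ = 40.5 − (2.5·5 + 8·4) = 40.5 − 44.5 = -4.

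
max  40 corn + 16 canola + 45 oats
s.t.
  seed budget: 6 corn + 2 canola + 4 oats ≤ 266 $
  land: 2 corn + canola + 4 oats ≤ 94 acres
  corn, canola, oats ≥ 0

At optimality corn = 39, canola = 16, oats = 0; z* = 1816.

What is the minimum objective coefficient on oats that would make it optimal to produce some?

48

At the optimum: seed budget uses 266 of 266 (binding); land uses 94 of 94 (binding).
From A_Bᵀ y = c: 6·y_seed budget + 2·y_land = 40; 2·y_seed budget + 1·y_land = 16.
Solving: y_seed budget = 4, y_land = 8.
oats enters the basis when its profit ≥ yᵀa₃ = 4·4 + 8·4 = 48.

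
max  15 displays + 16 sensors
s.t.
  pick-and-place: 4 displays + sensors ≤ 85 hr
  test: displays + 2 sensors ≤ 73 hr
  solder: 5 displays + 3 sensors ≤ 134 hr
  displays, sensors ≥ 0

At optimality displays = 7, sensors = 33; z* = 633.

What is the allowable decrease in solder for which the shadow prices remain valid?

Binding constraints: test, solder. The basis is B = [[1,2],[5,3]] with det -7.
Per unit decrease in solder, x* moves by d = (-0.2857, 0.1429).
The basis stays optimal until displays reaches 0; allowable decrease = 24.5 hr.

24.5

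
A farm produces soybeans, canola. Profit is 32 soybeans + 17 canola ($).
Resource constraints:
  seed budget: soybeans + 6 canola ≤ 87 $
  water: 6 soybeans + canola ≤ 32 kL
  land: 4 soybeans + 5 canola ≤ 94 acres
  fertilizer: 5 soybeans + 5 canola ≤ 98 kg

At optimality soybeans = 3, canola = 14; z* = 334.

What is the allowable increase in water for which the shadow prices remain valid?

Binding constraints: seed budget, water. The basis is B = [[1,6],[6,1]] with det -35.
Per unit increase in water, x* moves by d = (0.1714, -0.0286).
The basis stays optimal until fertilizer becomes binding; allowable increase = 18.2 kL.

18.2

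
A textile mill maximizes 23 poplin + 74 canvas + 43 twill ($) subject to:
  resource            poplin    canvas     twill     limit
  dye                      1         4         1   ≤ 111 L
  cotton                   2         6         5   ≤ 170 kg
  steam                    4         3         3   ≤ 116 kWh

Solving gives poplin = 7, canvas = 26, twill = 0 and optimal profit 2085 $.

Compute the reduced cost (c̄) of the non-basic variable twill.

-7

At the optimum: dye uses 111 of 111 (binding); cotton uses 170 of 170 (binding); steam uses 106 of 116 (slack = 10).
Slack constraints have shadow price 0 (complementary slackness).
From A_Bᵀ y = c: 1·y_dye + 2·y_cotton = 23; 4·y_dye + 6·y_cotton = 74.
Solving: y_dye = 5, y_cotton = 9.
Reduced cost of twill: c₃ − yᵀa₃ = 43 − (5·1 + 9·5) = 43 − 50 = -7.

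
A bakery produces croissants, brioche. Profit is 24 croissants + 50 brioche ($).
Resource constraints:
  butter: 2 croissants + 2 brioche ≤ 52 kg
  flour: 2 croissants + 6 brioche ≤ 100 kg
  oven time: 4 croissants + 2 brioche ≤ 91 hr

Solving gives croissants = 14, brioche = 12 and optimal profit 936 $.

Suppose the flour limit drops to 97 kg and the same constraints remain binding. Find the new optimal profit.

916.5

At the optimum: butter uses 52 of 52 (binding); flour uses 100 of 100 (binding); oven time uses 80 of 91 (slack = 11).
Since oven time is not tight, its dual is 0.
From A_Bᵀ y = c: 2·y_butter + 2·y_flour = 24; 2·y_butter + 6·y_flour = 50.
Solving: y_butter = 5.5, y_flour = 6.5.
Δz = y_flour·Δb = 6.5 × (-3) = -19.5, so new z* = 936 − 19.5 = 916.5.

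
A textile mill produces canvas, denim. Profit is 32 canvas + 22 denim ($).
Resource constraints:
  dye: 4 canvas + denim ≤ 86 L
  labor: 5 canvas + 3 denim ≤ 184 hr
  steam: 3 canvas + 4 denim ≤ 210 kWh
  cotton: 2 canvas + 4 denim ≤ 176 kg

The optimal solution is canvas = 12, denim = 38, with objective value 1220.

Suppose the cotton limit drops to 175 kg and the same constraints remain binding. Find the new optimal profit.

1216

Check each constraint at x*: dye 86/86 (tight); labor 174/184 (slack 10); steam 188/210 (slack 22); cotton 176/176 (tight).
Since labor, steam are not tight, their duals are 0.
From A_Bᵀ y = c: 4·y_dye + 2·y_cotton = 32; 1·y_dye + 4·y_cotton = 22.
This yields shadow prices y_dye = 6, y_cotton = 4.
Δz = y_cotton·Δb = 4 × (-1) = -4, so new z* = 1220 − 4 = 1216.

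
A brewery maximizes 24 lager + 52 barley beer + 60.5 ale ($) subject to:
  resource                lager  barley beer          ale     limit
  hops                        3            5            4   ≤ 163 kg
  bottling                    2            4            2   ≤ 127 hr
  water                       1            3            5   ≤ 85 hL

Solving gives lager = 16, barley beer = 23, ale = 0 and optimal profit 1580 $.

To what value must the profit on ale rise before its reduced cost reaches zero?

65

At the optimum: hops uses 163 of 163 (binding); bottling uses 124 of 127 (slack = 3); water uses 85 of 85 (binding).
Since bottling is not tight, its dual is 0.
Dual feasibility on the basic columns requires 3·y_hops + 1·y_water = 24, 5·y_hops + 3·y_water = 52.
This yields shadow prices y_hops = 5, y_water = 9.
ale enters the basis when its profit ≥ yᵀa₃ = 5·4 + 9·5 = 65.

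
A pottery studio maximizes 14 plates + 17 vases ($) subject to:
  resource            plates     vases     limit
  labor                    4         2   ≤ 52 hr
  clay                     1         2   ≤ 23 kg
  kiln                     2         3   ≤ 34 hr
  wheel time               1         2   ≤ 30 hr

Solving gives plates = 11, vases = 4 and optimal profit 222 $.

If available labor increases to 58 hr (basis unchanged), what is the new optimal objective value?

At the optimum: labor uses 52 of 52 (binding); clay uses 19 of 23 (slack = 4); kiln uses 34 of 34 (binding); wheel time uses 19 of 30 (slack = 11).
By complementary slackness, y = 0 for the non-binding constraints.
Dual feasibility on the basic columns requires 4·y_labor + 2·y_kiln = 14, 2·y_labor + 3·y_kiln = 17.
Solving: y_labor = 1, y_kiln = 5.
Δz = y_labor·Δb = 1 × (6) = 6, so new z* = 222 + 6 = 228.

228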